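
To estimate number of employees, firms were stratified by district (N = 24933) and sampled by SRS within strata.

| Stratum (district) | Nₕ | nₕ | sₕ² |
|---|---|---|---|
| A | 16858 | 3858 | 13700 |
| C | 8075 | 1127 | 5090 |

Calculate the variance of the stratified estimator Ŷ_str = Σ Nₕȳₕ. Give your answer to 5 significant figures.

1.0316 × 10^9

Var(Ŷ_str) = Σₕ Nₕ²(1 − fₕ)sₕ²/nₕ.
A: 16858²·(1 − 3858/16858)·13700/3858 = 7.782296 × 10^8.
C: 8075²·(1 − 1127/8075)·5090/1127 = 2.5339393 × 10^8.
Sum = 1.0316235 × 10^9.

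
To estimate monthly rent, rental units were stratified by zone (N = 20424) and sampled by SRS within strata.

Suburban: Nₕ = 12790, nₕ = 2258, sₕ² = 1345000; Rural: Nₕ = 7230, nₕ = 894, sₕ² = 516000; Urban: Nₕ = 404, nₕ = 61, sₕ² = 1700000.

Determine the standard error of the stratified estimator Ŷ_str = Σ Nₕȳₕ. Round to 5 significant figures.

Var(Ŷ_str) = Σₕ Nₕ²(1 − fₕ)sₕ²/nₕ.
Suburban: 12790²·(1 − 2258/12790)·1345000/2258 = 8.0237935 × 10^10.
Rural: 7230²·(1 − 894/7230)·516000/894 = 2.6440256 × 10^10.
Urban: 404²·(1 − 61/404)·1700000/61 = 3.8618426 × 10^9.
Sum = 1.1054003 × 10^11.
SE = √(1.1054003 × 10^11) = 332480.

332480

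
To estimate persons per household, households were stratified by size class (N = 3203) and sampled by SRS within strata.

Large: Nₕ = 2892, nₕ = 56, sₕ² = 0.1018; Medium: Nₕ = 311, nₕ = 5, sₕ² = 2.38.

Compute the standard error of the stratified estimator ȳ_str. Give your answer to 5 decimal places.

Var(ȳ_str) = Σₕ Wₕ²(1 − fₕ)sₕ²/nₕ with Wₕ = Nₕ/N, N = 3203.
Large: Wₕ = 0.90290353; term = 0.90290353²·(1 − 0.01936376)·0.1018/56 = 0.0014532837.
Medium: Wₕ = 0.09709647; term = 0.09709647²·(1 − 0.01607717)·2.38/5 = 0.0044154492.
Sum = 0.0058687329.
SE = √(0.0058687329) = 0.07661.

0.07661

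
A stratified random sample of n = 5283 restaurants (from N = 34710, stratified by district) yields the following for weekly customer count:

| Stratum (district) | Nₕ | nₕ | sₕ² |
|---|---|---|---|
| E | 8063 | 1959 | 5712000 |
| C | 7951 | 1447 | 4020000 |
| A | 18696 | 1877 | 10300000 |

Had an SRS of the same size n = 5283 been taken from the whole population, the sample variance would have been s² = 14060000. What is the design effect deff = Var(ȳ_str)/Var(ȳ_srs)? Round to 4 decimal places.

Var(ȳ_str) = Σ Wₕ²(1−fₕ)sₕ²/nₕ with Wₕ = Nₕ/34710:
  E: (8063/34710)²·(1−1959/8063)·5712000/1959 = 119.11206
  C: (7951/34710)²·(1−1447/7951)·4020000/1447 = 119.24786
  A: (18696/34710)²·(1−1877/18696)·10300000/1877 = 1432.2294
  → Var(ȳ_str) = 1670.5893.
Var(ȳ_srs) = (1 − 5283/34710)·14060000/5283 = 2256.2961.
deff = 1670.5893 / 2256.2961 = 0.7404.

0.7404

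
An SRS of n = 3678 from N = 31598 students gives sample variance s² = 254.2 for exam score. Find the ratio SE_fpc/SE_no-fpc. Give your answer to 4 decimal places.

f = n/N = 3678/31598 = 0.11639977.
SE_no-fpc = √(s²/n) = 0.26289475; SE_fpc = √((1−f)s²/n) = 0.2471211.
Ratio = √(1−f) = 0.94000012.

0.9400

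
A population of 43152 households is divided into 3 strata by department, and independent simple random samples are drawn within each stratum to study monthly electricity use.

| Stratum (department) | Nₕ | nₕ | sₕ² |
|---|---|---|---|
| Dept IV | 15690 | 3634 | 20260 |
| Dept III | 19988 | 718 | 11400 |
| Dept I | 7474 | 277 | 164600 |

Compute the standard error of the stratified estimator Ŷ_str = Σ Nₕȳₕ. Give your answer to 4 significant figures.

197800

Var(Ŷ_str) = Σₕ Nₕ²(1 − fₕ)sₕ²/nₕ.
Dept IV: 15690²·(1 − 3634/15690)·20260/3634 = 1.0545828 × 10^9.
Dept III: 19988²·(1 − 718/19988)·11400/718 = 6.1154928 × 10^9.
Dept I: 7474²·(1 − 277/7474)·164600/277 = 3.1963524 × 10^10.
Sum = 3.91336 × 10^10.
SE = √(3.91336 × 10^10) = 197800.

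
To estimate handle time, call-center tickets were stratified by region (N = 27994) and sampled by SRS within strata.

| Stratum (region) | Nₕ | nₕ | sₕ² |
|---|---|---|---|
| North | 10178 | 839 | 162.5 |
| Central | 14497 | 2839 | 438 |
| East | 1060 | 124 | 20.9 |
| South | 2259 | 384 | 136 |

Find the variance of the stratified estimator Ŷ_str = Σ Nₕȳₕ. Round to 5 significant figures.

4.6152 × 10^7

Var(Ŷ_str) = Σₕ Nₕ²(1 − fₕ)sₕ²/nₕ.
North: 10178²·(1 − 839/10178)·162.5/839 = 1.8410019 × 10^7.
Central: 14497²·(1 − 2839/14497)·438/2839 = 2.6074195 × 10^7.
East: 1060²·(1 − 124/1060)·20.9/124 = 167226.97.
South: 2259²·(1 − 384/2259)·136/384 = 1.5001172 × 10^6.
Sum = 4.6151558 × 10^7.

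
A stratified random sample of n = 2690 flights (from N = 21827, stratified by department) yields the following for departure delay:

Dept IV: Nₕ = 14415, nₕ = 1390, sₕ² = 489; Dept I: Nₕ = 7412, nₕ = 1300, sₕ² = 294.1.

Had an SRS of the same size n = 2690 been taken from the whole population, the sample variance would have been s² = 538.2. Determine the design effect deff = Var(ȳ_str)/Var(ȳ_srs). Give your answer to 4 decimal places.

Var(ȳ_str) = Σ Wₕ²(1−fₕ)sₕ²/nₕ with Wₕ = Nₕ/21827:
  Dept IV: (14415/21827)²·(1−1390/14415)·489/1390 = 0.13864313
  Dept I: (7412/21827)²·(1−1300/7412)·294.1/1300 = 0.021512076
  → Var(ȳ_str) = 0.16015521.
Var(ȳ_srs) = (1 − 2690/21827)·538.2/2690 = 0.17541682.
deff = 0.16015521 / 0.17541682 = 0.9130.

0.9130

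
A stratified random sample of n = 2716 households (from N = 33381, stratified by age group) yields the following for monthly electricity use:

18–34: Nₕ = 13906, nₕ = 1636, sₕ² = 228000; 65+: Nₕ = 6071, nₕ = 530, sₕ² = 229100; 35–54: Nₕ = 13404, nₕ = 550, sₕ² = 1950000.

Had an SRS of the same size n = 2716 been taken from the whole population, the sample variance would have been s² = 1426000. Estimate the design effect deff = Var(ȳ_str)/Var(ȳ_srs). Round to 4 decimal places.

1.2079

Var(ȳ_str) = Σ Wₕ²(1−fₕ)sₕ²/nₕ with Wₕ = Nₕ/33381:
  18–34: (13906/33381)²·(1−1636/13906)·228000/1636 = 21.340257
  65+: (6071/33381)²·(1−530/6071)·229100/530 = 13.049652
  35–54: (13404/33381)²·(1−550/13404)·1950000/550 = 548.20873
  → Var(ȳ_str) = 582.59864.
Var(ȳ_srs) = (1 − 2716/33381)·1426000/2716 = 482.31791.
deff = 582.59864 / 482.31791 = 1.2079.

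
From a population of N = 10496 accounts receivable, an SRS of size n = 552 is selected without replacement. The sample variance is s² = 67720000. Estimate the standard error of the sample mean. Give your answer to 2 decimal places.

Under SRS without replacement, Var(ȳ) = (1 − f)·s²/n with f = n/N = 552/10496 = 0.05259146.
Var(ȳ) = (1 − 0.05259146)·67720000/552 = 0.94740854·122681.16 = 116229.18.
SE(ȳ) = √(116229.18) = 340.92.

340.92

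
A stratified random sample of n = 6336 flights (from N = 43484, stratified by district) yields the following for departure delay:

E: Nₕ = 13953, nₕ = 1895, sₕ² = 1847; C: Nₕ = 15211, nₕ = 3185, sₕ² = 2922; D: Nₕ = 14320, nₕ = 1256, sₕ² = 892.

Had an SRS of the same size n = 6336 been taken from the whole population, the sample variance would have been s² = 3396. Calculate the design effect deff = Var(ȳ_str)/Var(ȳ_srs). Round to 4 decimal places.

0.5367

Var(ȳ_str) = Σ Wₕ²(1−fₕ)sₕ²/nₕ with Wₕ = Nₕ/43484:
  E: (13953/43484)²·(1−1895/13953)·1847/1895 = 0.086724455
  C: (15211/43484)²·(1−3185/15211)·2922/3185 = 0.088754579
  D: (14320/43484)²·(1−1256/14320)·892/1256 = 0.070264414
  → Var(ȳ_str) = 0.24574345.
Var(ȳ_srs) = (1 − 6336/43484)·3396/6336 = 0.45788716.
deff = 0.24574345 / 0.45788716 = 0.5367.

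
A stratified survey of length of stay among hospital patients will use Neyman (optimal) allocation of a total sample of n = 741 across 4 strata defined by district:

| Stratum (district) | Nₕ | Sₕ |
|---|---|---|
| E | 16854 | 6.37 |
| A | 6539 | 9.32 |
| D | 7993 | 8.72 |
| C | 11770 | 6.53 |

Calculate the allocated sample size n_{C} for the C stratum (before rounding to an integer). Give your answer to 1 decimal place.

Neyman allocation: nₕ = n·NₕSₕ / Σⱼ NⱼSⱼ.
Σ NⱼSⱼ = 16854·6.37 + 6539·9.32 + 7993·8.72 + 11770·6.53 = 314860.52.
n_{C} = 741·11770·6.53 / 314860.52 = 180.9.

180.9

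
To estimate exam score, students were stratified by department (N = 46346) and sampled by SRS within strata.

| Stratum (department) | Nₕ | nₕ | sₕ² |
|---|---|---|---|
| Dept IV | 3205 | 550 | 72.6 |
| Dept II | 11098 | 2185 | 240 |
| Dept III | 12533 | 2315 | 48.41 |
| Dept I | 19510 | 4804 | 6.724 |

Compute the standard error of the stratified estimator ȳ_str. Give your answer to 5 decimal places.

Var(ȳ_str) = Σₕ Wₕ²(1 − fₕ)sₕ²/nₕ with Wₕ = Nₕ/N, N = 46346.
Dept IV: Wₕ = 0.06915376; term = 0.06915376²·(1 − 0.17160686)·72.6/550 = 5.229281 × 10^-4.
Dept II: Wₕ = 0.23945972; term = 0.23945972²·(1 − 0.19688232)·240/2185 = 0.0050582922.
Dept III: Wₕ = 0.27042247; term = 0.27042247²·(1 − 0.18471236)·48.41/2315 = 0.0012467533.
Dept I: Wₕ = 0.42096405; term = 0.42096405²·(1 − 0.24623270)·6.724/4804 = 1.8696143 × 10^-4.
Sum = 0.007014935.
SE = √(0.007014935) = 0.08376.

0.08376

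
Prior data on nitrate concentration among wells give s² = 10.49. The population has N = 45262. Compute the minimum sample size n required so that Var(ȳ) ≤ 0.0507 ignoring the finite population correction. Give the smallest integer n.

Without fpc, n₀ = s²/D = 10.49/0.0507 = 206.9034.
Rounding up, n = 207.

207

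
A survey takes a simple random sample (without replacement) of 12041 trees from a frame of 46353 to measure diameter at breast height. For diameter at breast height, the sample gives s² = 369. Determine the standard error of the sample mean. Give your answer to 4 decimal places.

Under SRS without replacement, Var(ȳ) = (1 − f)·s²/n with f = n/N = 12041/46353 = 0.25976744.
Var(ȳ) = (1 − 0.25976744)·369/12041 = 0.74023256·0.030645295 = 0.022684645.
SE(ȳ) = √(0.022684645) = 0.1506.

0.1506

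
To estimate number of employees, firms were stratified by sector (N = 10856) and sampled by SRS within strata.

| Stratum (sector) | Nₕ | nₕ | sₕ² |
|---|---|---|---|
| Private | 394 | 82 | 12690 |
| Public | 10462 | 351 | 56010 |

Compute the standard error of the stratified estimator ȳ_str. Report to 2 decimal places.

11.97

Var(ȳ_str) = Σₕ Wₕ²(1 − fₕ)sₕ²/nₕ with Wₕ = Nₕ/N, N = 10856.
Private: Wₕ = 0.03629329; term = 0.03629329²·(1 − 0.20812183)·12690/82 = 0.16142058.
Public: Wₕ = 0.96370671; term = 0.96370671²·(1 − 0.03354999)·56010/351 = 143.2279.
Sum = 143.38932.
SE = √(143.38932) = 11.97.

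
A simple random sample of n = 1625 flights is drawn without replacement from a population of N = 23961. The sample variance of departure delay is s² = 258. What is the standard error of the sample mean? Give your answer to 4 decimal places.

Under SRS without replacement, Var(ȳ) = (1 − f)·s²/n with f = n/N = 1625/23961 = 0.06781854.
Var(ȳ) = (1 − 0.06781854)·258/1625 = 0.93218146·0.15876923 = 0.14800173.
SE(ȳ) = √(0.14800173) = 0.3847.

0.3847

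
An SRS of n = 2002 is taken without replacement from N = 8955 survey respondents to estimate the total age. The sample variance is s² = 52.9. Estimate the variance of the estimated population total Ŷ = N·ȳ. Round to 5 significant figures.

Var(Ŷ) = N²·Var(ȳ) = N²·(1 − n/N)·s²/n.
f = 2002/8955 = 0.22356226; Var(ȳ) = 0.77643774·52.9/2002 = 0.020516262.
Var(Ŷ) = 8955² · 0.020516262 = 1.6452406 × 10^6.

1.6452 × 10^6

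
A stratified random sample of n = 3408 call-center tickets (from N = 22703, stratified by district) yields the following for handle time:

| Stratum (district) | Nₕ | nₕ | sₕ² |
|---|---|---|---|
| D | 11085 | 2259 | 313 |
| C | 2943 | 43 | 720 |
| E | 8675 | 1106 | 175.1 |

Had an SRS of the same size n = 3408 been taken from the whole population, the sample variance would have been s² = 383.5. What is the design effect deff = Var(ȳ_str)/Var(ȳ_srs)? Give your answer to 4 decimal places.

Var(ȳ_str) = Σ Wₕ²(1−fₕ)sₕ²/nₕ with Wₕ = Nₕ/22703:
  D: (11085/22703)²·(1−2259/11085)·313/2259 = 0.026300332
  C: (2943/22703)²·(1−43/2943)·720/43 = 0.2772591
  E: (8675/22703)²·(1−1106/8675)·175.1/1106 = 0.020168449
  → Var(ȳ_str) = 0.32372788.
Var(ȳ_srs) = (1 − 3408/22703)·383.5/3408 = 0.095637302.
deff = 0.32372788 / 0.095637302 = 3.3850.

3.3850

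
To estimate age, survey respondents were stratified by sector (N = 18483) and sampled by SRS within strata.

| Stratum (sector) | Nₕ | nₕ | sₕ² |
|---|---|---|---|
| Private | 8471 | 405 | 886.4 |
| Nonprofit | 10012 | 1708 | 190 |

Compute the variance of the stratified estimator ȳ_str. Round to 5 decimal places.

Var(ȳ_str) = Σₕ Wₕ²(1 − fₕ)sₕ²/nₕ with Wₕ = Nₕ/N, N = 18483.
Private: Wₕ = 0.45831304; term = 0.45831304²·(1 − 0.04781018)·886.4/405 = 0.43774651.
Nonprofit: Wₕ = 0.54168696; term = 0.54168696²·(1 − 0.17059529)·190/1708 = 0.027072539.
Sum = 0.46481905.

0.46482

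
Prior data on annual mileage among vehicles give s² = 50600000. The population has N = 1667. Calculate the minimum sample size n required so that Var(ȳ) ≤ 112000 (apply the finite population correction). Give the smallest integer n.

356

Without fpc, n₀ = s²/D = 50600000/112000 = 451.7857.
With fpc, (1 − n/N)·s²/n ≤ D requires n ≥ n₀/(1 + n₀/N) = 451.7857/(1 + 451.7857/1667) = 355.4521.
Rounding up, n = 356.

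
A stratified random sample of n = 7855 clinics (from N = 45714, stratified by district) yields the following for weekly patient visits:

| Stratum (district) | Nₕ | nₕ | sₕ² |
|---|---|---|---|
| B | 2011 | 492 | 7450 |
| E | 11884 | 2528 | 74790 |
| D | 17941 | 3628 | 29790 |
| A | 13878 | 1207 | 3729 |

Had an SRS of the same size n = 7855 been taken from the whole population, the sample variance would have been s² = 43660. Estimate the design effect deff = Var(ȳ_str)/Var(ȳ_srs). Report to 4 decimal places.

Var(ȳ_str) = Σ Wₕ²(1−fₕ)sₕ²/nₕ with Wₕ = Nₕ/45714:
  B: (2011/45714)²·(1−492/2011)·7450/492 = 0.022134136
  E: (11884/45714)²·(1−2528/11884)·74790/2528 = 1.5740585
  D: (17941/45714)²·(1−3628/17941)·29790/3628 = 1.0089789
  A: (13878/45714)²·(1−1207/13878)·3729/1207 = 0.25997072
  → Var(ȳ_str) = 2.8651423.
Var(ȳ_srs) = (1 − 7855/45714)·43660/7855 = 4.6031747.
deff = 2.8651423 / 4.6031747 = 0.6224.

0.6224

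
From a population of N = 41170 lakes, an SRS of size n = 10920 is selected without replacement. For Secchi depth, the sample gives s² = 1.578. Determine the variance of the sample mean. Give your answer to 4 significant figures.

1.062 × 10^-4

Under SRS without replacement, Var(ȳ) = (1 − f)·s²/n with f = n/N = 10920/41170 = 0.26524168.
Var(ȳ) = (1 − 0.26524168)·1.578/10920 = 0.73475832·1.4450549 × 10^-4 = 1.0617661 × 10^-4.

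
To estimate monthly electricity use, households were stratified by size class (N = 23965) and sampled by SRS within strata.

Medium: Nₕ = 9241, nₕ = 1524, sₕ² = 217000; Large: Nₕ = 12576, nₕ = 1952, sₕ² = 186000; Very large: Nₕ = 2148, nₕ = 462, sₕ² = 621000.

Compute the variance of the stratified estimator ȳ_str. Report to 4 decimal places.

48.3232

Var(ȳ_str) = Σₕ Wₕ²(1 − fₕ)sₕ²/nₕ with Wₕ = Nₕ/N, N = 23965.
Medium: Wₕ = 0.38560401; term = 0.38560401²·(1 − 0.16491722)·217000/1524 = 17.680208.
Large: Wₕ = 0.52476528; term = 0.52476528²·(1 − 0.15521628)·186000/1952 = 22.167099.
Very large: Wₕ = 0.08963071; term = 0.08963071²·(1 − 0.21508380)·621000/462 = 8.4759152.
Sum = 48.323222.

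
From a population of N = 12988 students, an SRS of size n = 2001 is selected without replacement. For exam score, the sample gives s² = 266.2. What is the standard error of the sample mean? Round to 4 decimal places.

Under SRS without replacement, Var(ȳ) = (1 − f)·s²/n with f = n/N = 2001/12988 = 0.15406529.
Var(ȳ) = (1 − 0.15406529)·266.2/2001 = 0.84593471·0.13303348 = 0.11253764.
SE(ȳ) = √(0.11253764) = 0.3355.

0.3355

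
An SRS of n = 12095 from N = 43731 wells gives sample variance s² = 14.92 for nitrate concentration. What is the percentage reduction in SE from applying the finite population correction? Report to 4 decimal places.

f = n/N = 12095/43731 = 0.27657726.
SE_no-fpc = √(s²/n) = 0.035122181; SE_fpc = √((1−f)s²/n) = 0.029872912.
Ratio = √(1−f) = 0.85054262. Reduction = 100·(1 − 0.85054262) = 14.9457%.

14.9457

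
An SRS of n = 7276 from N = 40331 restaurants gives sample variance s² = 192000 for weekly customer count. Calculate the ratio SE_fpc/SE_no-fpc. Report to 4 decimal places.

f = n/N = 7276/40331 = 0.18040713.
SE_no-fpc = √(s²/n) = 5.1369374; SE_fpc = √((1−f)s²/n) = 4.6505397.
Ratio = √(1−f) = 0.90531369.

0.9053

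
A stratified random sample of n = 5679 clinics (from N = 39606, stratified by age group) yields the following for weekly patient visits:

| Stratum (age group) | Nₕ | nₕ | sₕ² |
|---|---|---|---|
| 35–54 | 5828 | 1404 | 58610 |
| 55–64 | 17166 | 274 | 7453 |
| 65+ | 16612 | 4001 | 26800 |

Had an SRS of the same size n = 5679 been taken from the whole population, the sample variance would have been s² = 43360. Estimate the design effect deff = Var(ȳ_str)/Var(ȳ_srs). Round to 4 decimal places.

1.0105

Var(ȳ_str) = Σ Wₕ²(1−fₕ)sₕ²/nₕ with Wₕ = Nₕ/39606:
  35–54: (5828/39606)²·(1−1404/5828)·58610/1404 = 0.68614722
  55–64: (17166/39606)²·(1−274/17166)·7453/274 = 5.0281563
  65+: (16612/39606)²·(1−4001/16612)·26800/4001 = 0.89457287
  → Var(ȳ_str) = 6.6088764.
Var(ȳ_srs) = (1 − 5679/39606)·43360/5679 = 6.5403634.
deff = 6.6088764 / 6.5403634 = 1.0105.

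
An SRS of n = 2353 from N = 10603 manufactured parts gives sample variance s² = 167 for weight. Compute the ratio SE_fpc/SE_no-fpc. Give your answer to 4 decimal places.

0.8821

f = n/N = 2353/10603 = 0.22191833.
SE_no-fpc = √(s²/n) = 0.26640801; SE_fpc = √((1−f)s²/n) = 0.23499567.
Ratio = √(1−f) = 0.88208938.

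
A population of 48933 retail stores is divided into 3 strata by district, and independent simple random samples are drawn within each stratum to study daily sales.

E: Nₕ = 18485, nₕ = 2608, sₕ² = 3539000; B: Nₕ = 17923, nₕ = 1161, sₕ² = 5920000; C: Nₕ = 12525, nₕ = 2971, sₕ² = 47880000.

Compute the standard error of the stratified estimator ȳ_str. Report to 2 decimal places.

40.14

Var(ȳ_str) = Σₕ Wₕ²(1 − fₕ)sₕ²/nₕ with Wₕ = Nₕ/N, N = 48933.
E: Wₕ = 0.37776143; term = 0.37776143²·(1 − 0.14108737)·3539000/2608 = 166.32487.
B: Wₕ = 0.36627634; term = 0.36627634²·(1 − 0.06477710)·5920000/1161 = 639.76775.
C: Wₕ = 0.25596223; term = 0.25596223²·(1 − 0.23720559)·47880000/2971 = 805.39843.
Sum = 1611.4911.
SE = √(1611.4911) = 40.14.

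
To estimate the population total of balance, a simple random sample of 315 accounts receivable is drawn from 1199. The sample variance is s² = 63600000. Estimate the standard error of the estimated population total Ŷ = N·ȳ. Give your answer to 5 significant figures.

462600

Var(Ŷ) = N²·Var(ȳ) = N²·(1 − n/N)·s²/n.
f = 315/1199 = 0.26271893; Var(ȳ) = 0.73728107·63600000/315 = 148860.56.
Var(Ŷ) = 1199² · 148860.56 = 2.1400209 × 10^11.
SE(Ŷ) = √(2.1400209 × 10^11) = 462600.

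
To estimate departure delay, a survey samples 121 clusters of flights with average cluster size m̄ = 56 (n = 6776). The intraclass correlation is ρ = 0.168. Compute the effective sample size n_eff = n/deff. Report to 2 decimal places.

661.72

deff = 1 + (56 − 1)·0.168 = 1 + 9.24 = 10.24.
n_eff = 6776 / 10.24 = 661.72.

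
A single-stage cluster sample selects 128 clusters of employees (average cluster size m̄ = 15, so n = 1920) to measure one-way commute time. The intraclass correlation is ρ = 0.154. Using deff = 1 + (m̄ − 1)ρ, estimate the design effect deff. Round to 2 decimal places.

deff = 1 + (15 − 1)·0.154 = 1 + 2.156 = 3.156.

3.16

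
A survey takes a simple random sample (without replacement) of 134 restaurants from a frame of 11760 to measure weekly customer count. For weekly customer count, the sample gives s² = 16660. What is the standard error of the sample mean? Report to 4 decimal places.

11.0866

Under SRS without replacement, Var(ȳ) = (1 − f)·s²/n with f = n/N = 134/11760 = 0.01139456.
Var(ȳ) = (1 − 0.01139456)·16660/134 = 0.98860544·124.32836 = 122.91169.
SE(ȳ) = √(122.91169) = 11.0866.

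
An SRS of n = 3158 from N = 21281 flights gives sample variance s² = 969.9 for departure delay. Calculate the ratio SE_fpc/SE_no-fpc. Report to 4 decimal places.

0.9228

f = n/N = 3158/21281 = 0.14839528.
SE_no-fpc = √(s²/n) = 0.55418838; SE_fpc = √((1−f)s²/n) = 0.51141851.
Ratio = √(1−f) = 0.92282432.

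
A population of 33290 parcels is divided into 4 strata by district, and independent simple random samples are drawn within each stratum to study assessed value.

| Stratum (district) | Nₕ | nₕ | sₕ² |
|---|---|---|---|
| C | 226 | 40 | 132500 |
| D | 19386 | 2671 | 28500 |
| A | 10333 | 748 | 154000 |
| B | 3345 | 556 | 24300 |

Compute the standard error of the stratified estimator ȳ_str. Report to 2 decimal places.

Var(ȳ_str) = Σₕ Wₕ²(1 − fₕ)sₕ²/nₕ with Wₕ = Nₕ/N, N = 33290.
C: Wₕ = 0.00678883; term = 0.00678883²·(1 − 0.17699115)·132500/40 = 0.12564629.
D: Wₕ = 0.58233704; term = 0.58233704²·(1 − 0.13777984)·28500/2671 = 3.1198806.
A: Wₕ = 0.31039351; term = 0.31039351²·(1 − 0.07238943)·154000/748 = 18.399672.
B: Wₕ = 0.10048062; term = 0.10048062²·(1 − 0.16621824)·24300/556 = 0.36791588.
Sum = 22.013115.
SE = √(22.013115) = 4.69.

4.69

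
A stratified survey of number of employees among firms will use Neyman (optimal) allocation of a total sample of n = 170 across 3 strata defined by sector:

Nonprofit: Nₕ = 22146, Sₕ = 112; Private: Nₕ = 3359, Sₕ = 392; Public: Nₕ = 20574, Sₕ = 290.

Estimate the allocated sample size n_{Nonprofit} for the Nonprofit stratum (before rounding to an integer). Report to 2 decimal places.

43.19

Neyman allocation: nₕ = n·NₕSₕ / Σⱼ NⱼSⱼ.
Σ NⱼSⱼ = 22146·112 + 3359·392 + 20574·290 = 9.76354 × 10^6.
n_{Nonprofit} = 170·22146·112 / (9.76354 × 10^6) = 43.19.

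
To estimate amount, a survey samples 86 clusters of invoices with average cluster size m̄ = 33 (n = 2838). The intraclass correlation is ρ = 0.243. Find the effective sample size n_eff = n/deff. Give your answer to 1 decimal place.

deff = 1 + (33 − 1)·0.243 = 1 + 7.776 = 8.776.
n_eff = 2838 / 8.776 = 323.4.

323.4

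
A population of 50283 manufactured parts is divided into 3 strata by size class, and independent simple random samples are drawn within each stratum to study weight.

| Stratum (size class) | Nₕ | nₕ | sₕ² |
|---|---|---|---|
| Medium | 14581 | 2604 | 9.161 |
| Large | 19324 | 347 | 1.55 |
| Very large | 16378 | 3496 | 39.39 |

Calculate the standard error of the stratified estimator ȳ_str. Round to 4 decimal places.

0.0428

Var(ȳ_str) = Σₕ Wₕ²(1 − fₕ)sₕ²/nₕ with Wₕ = Nₕ/N, N = 50283.
Medium: Wₕ = 0.28997872; term = 0.28997872²·(1 − 0.17858857)·9.161/2604 = 2.4299364 × 10^-4.
Large: Wₕ = 0.38430483; term = 0.38430483²·(1 − 0.01795694)·1.55/347 = 6.478649 × 10^-4.
Very large: Wₕ = 0.32571644; term = 0.32571644²·(1 − 0.21345708)·39.39/3496 = 9.4019158 × 10^-4.
Sum = 0.0018310501.
SE = √(0.0018310501) = 0.0428.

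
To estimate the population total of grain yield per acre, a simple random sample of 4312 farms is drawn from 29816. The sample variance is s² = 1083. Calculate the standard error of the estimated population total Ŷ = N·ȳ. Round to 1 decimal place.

13819.9

Var(Ŷ) = N²·Var(ȳ) = N²·(1 − n/N)·s²/n.
f = 4312/29816 = 0.14462034; Var(ȳ) = 0.85537966·1083/4312 = 0.21483678.
Var(Ŷ) = 29816² · 0.21483678 = 1.9098858 × 10^8.
SE(Ŷ) = √(1.9098858 × 10^8) = 13819.9.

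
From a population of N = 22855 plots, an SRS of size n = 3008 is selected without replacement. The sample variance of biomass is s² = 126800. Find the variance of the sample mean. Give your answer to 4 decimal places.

Under SRS without replacement, Var(ȳ) = (1 − f)·s²/n with f = n/N = 3008/22855 = 0.13161234.
Var(ȳ) = (1 − 0.13161234)·126800/3008 = 0.86838766·42.154255 = 36.606235.

36.6062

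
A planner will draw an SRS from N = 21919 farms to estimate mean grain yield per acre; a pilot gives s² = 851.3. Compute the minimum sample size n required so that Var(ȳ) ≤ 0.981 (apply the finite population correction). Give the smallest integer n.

Without fpc, n₀ = s²/D = 851.3/0.981 = 867.7880.
With fpc, (1 − n/N)·s²/n ≤ D requires n ≥ n₀/(1 + n₀/N) = 867.7880/(1 + 867.7880/21919) = 834.7401.
Rounding up, n = 835.

835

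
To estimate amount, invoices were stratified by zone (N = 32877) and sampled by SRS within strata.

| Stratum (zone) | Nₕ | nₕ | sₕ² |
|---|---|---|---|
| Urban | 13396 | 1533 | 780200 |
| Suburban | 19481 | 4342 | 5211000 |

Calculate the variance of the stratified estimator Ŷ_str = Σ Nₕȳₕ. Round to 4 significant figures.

Var(Ŷ_str) = Σₕ Nₕ²(1 − fₕ)sₕ²/nₕ.
Urban: 13396²·(1 − 1533/13396)·780200/1533 = 8.0878569 × 10^10.
Suburban: 19481²·(1 − 4342/19481)·5211000/4342 = 3.5394818 × 10^11.
Sum = 4.3482675 × 10^11.

4.348 × 10^11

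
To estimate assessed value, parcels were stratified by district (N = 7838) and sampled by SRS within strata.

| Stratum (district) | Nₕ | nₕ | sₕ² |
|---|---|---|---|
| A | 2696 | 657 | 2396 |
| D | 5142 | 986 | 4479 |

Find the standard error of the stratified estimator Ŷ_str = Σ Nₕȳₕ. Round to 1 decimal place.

10822.4

Var(Ŷ_str) = Σₕ Nₕ²(1 − fₕ)sₕ²/nₕ.
A: 2696²·(1 − 657/2696)·2396/657 = 2.0047423 × 10^7.
D: 5142²·(1 − 986/5142)·4479/986 = 9.7075974 × 10^7.
Sum = 1.171234 × 10^8.
SE = √(1.171234 × 10^8) = 10822.4.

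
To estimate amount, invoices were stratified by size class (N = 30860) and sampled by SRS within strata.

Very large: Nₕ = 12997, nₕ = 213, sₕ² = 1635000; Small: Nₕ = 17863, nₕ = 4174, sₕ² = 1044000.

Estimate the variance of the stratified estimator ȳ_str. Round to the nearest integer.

Var(ȳ_str) = Σₕ Wₕ²(1 − fₕ)sₕ²/nₕ with Wₕ = Nₕ/N, N = 30860.
Very large: Wₕ = 0.42116008; term = 0.42116008²·(1 − 0.01638840)·1635000/213 = 1339.2332.
Small: Wₕ = 0.57883992; term = 0.57883992²·(1 − 0.23366736)·1044000/4174 = 64.221779.
Sum = 1403.455.

1403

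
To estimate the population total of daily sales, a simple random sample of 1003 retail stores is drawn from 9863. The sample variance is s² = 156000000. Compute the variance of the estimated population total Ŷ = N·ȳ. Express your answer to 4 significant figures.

Var(Ŷ) = N²·Var(ȳ) = N²·(1 − n/N)·s²/n.
f = 1003/9863 = 0.10169320; Var(ȳ) = 0.89830680·156000000/1003 = 139716.71.
Var(Ŷ) = 9863² · 139716.71 = 1.359147 × 10^13.

1.359 × 10^13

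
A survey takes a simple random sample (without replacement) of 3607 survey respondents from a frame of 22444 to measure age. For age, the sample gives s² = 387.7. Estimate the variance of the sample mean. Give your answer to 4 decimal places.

0.0902

Under SRS without replacement, Var(ȳ) = (1 − f)·s²/n with f = n/N = 3607/22444 = 0.16071110.
Var(ȳ) = (1 − 0.16071110)·387.7/3607 = 0.83928890·0.10748544 = 0.090211341.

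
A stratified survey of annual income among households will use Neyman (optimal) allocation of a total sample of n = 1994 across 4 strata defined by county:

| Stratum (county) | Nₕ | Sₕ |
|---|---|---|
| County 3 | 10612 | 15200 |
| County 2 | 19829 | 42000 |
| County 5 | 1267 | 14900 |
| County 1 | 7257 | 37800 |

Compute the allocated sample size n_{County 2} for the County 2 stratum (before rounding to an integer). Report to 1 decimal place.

Neyman allocation: nₕ = n·NₕSₕ / Σⱼ NⱼSⱼ.
Σ NⱼSⱼ = 10612·15200 + 19829·42000 + 1267·14900 + 7257·37800 = 1.2873133 × 10^9.
n_{County 2} = 1994·19829·42000 / (1.2873133 × 10^9) = 1290.0.

1290.0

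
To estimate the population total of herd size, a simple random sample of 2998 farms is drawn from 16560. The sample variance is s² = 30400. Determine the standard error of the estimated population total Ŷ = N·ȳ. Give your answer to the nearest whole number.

Var(Ŷ) = N²·Var(ȳ) = N²·(1 − n/N)·s²/n.
f = 2998/16560 = 0.18103865; Var(ȳ) = 0.81896135·30400/2998 = 8.3043446.
Var(Ŷ) = 16560² · 8.3043446 = 2.2773303 × 10^9.
SE(Ŷ) = √(2.2773303 × 10^9) = 47721.

47721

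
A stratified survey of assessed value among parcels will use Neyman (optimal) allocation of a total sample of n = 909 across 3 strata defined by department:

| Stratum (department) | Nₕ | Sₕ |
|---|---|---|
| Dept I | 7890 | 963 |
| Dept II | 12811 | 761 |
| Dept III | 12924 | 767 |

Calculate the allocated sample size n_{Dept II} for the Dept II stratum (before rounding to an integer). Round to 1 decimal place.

325.1

Neyman allocation: nₕ = n·NₕSₕ / Σⱼ NⱼSⱼ.
Σ NⱼSⱼ = 7890·963 + 12811·761 + 12924·767 = 2.7259949 × 10^7.
n_{Dept II} = 909·12811·761 / (2.7259949 × 10^7) = 325.1.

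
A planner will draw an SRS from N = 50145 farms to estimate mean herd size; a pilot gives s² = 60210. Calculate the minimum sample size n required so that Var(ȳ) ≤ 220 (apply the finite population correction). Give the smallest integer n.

Without fpc, n₀ = s²/D = 60210/220 = 273.6818.
With fpc, (1 − n/N)·s²/n ≤ D requires n ≥ n₀/(1 + n₀/N) = 273.6818/(1 + 273.6818/50145) = 272.1962.
Rounding up, n = 273.

273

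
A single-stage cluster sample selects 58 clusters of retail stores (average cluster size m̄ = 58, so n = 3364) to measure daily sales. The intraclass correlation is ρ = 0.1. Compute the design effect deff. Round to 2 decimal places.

deff = 1 + (58 − 1)·0.1 = 1 + 5.7 = 6.7.

6.70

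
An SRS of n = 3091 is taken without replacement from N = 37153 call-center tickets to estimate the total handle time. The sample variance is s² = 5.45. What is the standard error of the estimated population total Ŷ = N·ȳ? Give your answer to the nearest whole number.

1494

Var(Ŷ) = N²·Var(ȳ) = N²·(1 − n/N)·s²/n.
f = 3091/37153 = 0.08319651; Var(ȳ) = 0.91680349·5.45/3091 = 0.0016164927.
Var(Ŷ) = 37153² · 0.0016164927 = 2.2313183 × 10^6.
SE(Ŷ) = √(2.2313183 × 10^6) = 1494.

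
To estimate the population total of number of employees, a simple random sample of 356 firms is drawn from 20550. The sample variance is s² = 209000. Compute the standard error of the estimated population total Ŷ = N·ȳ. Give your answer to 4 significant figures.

Var(Ŷ) = N²·Var(ȳ) = N²·(1 − n/N)·s²/n.
f = 356/20550 = 0.01732360; Var(ȳ) = 0.98267640·209000/356 = 576.90834.
Var(Ŷ) = 20550² · 576.90834 = 2.4362983 × 10^11.
SE(Ŷ) = √(2.4362983 × 10^11) = 493600.

493600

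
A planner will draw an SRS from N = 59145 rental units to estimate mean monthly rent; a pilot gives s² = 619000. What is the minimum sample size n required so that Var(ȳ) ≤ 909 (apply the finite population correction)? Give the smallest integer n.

674

Without fpc, n₀ = s²/D = 619000/909 = 680.9681.
With fpc, (1 − n/N)·s²/n ≤ D requires n ≥ n₀/(1 + n₀/N) = 680.9681/(1 + 680.9681/59145) = 673.2170.
Rounding up, n = 674.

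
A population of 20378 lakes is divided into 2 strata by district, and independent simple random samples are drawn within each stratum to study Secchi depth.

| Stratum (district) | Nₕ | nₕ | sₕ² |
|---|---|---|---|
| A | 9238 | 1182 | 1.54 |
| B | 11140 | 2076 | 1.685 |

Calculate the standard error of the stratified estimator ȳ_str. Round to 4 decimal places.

0.0208

Var(ȳ_str) = Σₕ Wₕ²(1 − fₕ)sₕ²/nₕ with Wₕ = Nₕ/N, N = 20378.
A: Wₕ = 0.45333202; term = 0.45333202²·(1 − 0.12794977)·1.54/1182 = 2.3349498 × 10^-4.
B: Wₕ = 0.54666798; term = 0.54666798²·(1 − 0.18635548)·1.685/2076 = 1.9735791 × 10^-4.
Sum = 4.3085289 × 10^-4.
SE = √(4.3085289 × 10^-4) = 0.0208.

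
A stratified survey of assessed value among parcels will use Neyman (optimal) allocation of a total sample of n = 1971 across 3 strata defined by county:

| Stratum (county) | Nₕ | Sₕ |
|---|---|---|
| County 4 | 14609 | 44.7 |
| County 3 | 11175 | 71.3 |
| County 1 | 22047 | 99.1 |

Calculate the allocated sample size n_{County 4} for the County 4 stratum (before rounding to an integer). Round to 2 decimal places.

Neyman allocation: nₕ = n·NₕSₕ / Σⱼ NⱼSⱼ.
Σ NⱼSⱼ = 14609·44.7 + 11175·71.3 + 22047·99.1 = 3.6346575 × 10^6.
n_{County 4} = 1971·14609·44.7 / (3.6346575 × 10^6) = 354.12.

354.12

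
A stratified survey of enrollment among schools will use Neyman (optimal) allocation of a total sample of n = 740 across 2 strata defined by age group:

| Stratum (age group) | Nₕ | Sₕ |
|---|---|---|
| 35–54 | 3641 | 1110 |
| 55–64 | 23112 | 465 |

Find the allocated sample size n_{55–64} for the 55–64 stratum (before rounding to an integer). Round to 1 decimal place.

Neyman allocation: nₕ = n·NₕSₕ / Σⱼ NⱼSⱼ.
Σ NⱼSⱼ = 3641·1110 + 23112·465 = 1.478859 × 10^7.
n_{55–64} = 740·23112·465 / (1.478859 × 10^7) = 537.8.

537.8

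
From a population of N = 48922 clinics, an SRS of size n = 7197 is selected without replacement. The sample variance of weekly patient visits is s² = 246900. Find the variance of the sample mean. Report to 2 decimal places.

29.26

Under SRS without replacement, Var(ȳ) = (1 − f)·s²/n with f = n/N = 7197/48922 = 0.14711173.
Var(ȳ) = (1 − 0.14711173)·246900/7197 = 0.85288827·34.305961 = 29.259152.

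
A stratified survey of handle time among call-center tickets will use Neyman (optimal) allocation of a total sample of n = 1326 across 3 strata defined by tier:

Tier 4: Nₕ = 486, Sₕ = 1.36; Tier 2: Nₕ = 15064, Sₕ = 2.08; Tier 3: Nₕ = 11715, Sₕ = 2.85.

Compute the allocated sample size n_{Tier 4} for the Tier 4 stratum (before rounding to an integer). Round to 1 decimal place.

Neyman allocation: nₕ = n·NₕSₕ / Σⱼ NⱼSⱼ.
Σ NⱼSⱼ = 486·1.36 + 15064·2.08 + 11715·2.85 = 65381.83.
n_{Tier 4} = 1326·486·1.36 / 65381.83 = 13.4.

13.4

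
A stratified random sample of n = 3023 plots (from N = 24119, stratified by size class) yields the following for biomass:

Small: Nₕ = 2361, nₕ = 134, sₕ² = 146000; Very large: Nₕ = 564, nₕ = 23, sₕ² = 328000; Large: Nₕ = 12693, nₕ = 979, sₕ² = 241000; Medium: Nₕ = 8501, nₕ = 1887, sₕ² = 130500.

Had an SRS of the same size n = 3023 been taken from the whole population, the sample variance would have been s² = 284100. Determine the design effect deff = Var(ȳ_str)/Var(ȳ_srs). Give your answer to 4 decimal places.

Var(ȳ_str) = Σ Wₕ²(1−fₕ)sₕ²/nₕ with Wₕ = Nₕ/24119:
  Small: (2361/24119)²·(1−134/2361)·146000/134 = 9.8479462
  Very large: (564/24119)²·(1−23/564)·328000/23 = 7.4800376
  Large: (12693/24119)²·(1−979/12693)·241000/979 = 62.919499
  Medium: (8501/24119)²·(1−1887/8501)·130500/1887 = 6.6842737
  → Var(ȳ_str) = 86.931757.
Var(ȳ_srs) = (1 − 3023/24119)·284100/3023 = 82.200395.
deff = 86.931757 / 82.200395 = 1.0576.

1.0576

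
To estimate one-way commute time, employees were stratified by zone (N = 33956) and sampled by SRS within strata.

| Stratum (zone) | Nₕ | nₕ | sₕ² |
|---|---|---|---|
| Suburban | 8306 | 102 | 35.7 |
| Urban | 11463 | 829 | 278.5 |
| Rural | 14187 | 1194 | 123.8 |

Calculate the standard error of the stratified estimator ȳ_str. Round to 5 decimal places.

0.26977

Var(ȳ_str) = Σₕ Wₕ²(1 − fₕ)sₕ²/nₕ with Wₕ = Nₕ/N, N = 33956.
Suburban: Wₕ = 0.24461067; term = 0.24461067²·(1 − 0.01228028)·35.7/102 = 0.020684859.
Urban: Wₕ = 0.33758393; term = 0.33758393²·(1 − 0.07231964)·278.5/829 = 0.035516697.
Rural: Wₕ = 0.41780540; term = 0.41780540²·(1 − 0.08416156)·123.8/1194 = 0.016576135.
Sum = 0.072777691.
SE = √(0.072777691) = 0.26977.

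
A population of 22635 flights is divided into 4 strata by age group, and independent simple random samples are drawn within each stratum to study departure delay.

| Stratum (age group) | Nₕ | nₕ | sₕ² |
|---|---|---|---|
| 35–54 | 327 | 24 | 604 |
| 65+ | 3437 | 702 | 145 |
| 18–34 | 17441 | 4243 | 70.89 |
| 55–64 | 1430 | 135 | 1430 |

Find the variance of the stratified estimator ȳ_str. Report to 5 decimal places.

Var(ȳ_str) = Σₕ Wₕ²(1 − fₕ)sₕ²/nₕ with Wₕ = Nₕ/N, N = 22635.
35–54: Wₕ = 0.01444665; term = 0.01444665²·(1 − 0.07339450)·604/24 = 0.0048669298.
65+: Wₕ = 0.15184449; term = 0.15184449²·(1 − 0.20424789)·145/702 = 0.0037897168.
18–34: Wₕ = 0.77053236; term = 0.77053236²·(1 − 0.24327734)·70.89/4243 = 0.0075063784.
55–64: Wₕ = 0.06317650; term = 0.06317650²·(1 − 0.09440559)·1430/135 = 0.038286624.
Sum = 0.054449649.

0.05445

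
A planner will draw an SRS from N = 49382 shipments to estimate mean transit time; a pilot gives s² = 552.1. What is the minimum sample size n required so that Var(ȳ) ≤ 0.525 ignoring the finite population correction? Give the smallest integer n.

Without fpc, n₀ = s²/D = 552.1/0.525 = 1051.6190.
Rounding up, n = 1052.

1052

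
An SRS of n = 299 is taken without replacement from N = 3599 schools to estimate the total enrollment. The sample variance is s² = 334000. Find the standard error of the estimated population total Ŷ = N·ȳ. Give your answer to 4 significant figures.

Var(Ŷ) = N²·Var(ȳ) = N²·(1 − n/N)·s²/n.
f = 299/3599 = 0.08307863; Var(ȳ) = 0.91692137·334000/299 = 1024.2533.
Var(Ŷ) = 3599² · 1024.2533 = 1.3266949 × 10^10.
SE(Ŷ) = √(1.3266949 × 10^10) = 115200.

115200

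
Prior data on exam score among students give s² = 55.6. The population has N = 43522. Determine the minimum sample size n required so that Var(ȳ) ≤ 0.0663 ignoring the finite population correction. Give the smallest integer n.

Without fpc, n₀ = s²/D = 55.6/0.0663 = 838.6124.
Rounding up, n = 839.

839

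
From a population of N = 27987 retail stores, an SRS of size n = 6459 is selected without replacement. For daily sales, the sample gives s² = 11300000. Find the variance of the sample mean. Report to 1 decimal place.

Under SRS without replacement, Var(ȳ) = (1 − f)·s²/n with f = n/N = 6459/27987 = 0.23078572.
Var(ȳ) = (1 − 0.23078572)·11300000/6459 = 0.76921428·1749.4968 = 1345.7379.

1345.7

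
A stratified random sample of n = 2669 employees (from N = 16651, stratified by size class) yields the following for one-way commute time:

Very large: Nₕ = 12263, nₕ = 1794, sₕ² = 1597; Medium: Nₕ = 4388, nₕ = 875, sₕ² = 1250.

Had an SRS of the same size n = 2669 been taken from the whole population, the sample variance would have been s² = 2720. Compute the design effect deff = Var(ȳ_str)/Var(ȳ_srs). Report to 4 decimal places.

Var(ȳ_str) = Σ Wₕ²(1−fₕ)sₕ²/nₕ with Wₕ = Nₕ/16651:
  Very large: (12263/16651)²·(1−1794/12263)·1597/1794 = 0.41219599
  Medium: (4388/16651)²·(1−875/4388)·1250/875 = 0.079426621
  → Var(ȳ_str) = 0.49162261.
Var(ȳ_srs) = (1 − 2669/16651)·2720/2669 = 0.85575473.
deff = 0.49162261 / 0.85575473 = 0.5745.

0.5745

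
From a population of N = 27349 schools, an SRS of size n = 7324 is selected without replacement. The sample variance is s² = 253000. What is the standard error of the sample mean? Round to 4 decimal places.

5.0292

Under SRS without replacement, Var(ȳ) = (1 − f)·s²/n with f = n/N = 7324/27349 = 0.26779773.
Var(ȳ) = (1 − 0.26779773)·253000/7324 = 0.73220227·34.543965 = 25.29317.
SE(ȳ) = √(25.29317) = 5.0292.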